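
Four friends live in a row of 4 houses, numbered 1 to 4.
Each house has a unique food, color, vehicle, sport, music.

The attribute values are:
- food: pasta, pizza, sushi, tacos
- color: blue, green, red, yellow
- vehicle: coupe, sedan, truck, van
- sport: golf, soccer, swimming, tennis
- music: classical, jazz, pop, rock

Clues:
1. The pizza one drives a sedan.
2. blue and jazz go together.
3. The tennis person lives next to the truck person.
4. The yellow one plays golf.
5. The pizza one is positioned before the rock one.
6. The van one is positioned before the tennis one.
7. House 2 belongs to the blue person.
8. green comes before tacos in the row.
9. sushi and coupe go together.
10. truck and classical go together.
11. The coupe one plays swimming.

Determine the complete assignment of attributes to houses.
Solution:

House | Food | Color | Vehicle | Sport | Music
----------------------------------------------
  1   | pasta | green | van | soccer | pop
  2   | pizza | blue | sedan | tennis | jazz
  3   | tacos | yellow | truck | golf | classical
  4   | sushi | red | coupe | swimming | rock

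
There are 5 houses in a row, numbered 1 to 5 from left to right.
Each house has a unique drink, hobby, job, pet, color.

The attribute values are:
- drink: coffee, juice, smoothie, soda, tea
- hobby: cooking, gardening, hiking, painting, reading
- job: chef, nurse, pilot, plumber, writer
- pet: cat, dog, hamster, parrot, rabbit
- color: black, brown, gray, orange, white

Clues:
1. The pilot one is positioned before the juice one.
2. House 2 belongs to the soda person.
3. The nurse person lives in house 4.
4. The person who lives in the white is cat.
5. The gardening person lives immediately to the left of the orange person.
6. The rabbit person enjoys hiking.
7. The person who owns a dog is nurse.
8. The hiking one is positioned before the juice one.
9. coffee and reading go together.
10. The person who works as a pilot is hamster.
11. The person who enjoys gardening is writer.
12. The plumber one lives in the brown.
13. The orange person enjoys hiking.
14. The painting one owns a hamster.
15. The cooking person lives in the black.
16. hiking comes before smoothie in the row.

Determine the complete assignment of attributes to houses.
Solution:

House | Drink | Hobby | Job | Pet | Color
-----------------------------------------
  1   | tea | gardening | writer | cat | white
  2   | soda | hiking | chef | rabbit | orange
  3   | smoothie | painting | pilot | hamster | gray
  4   | juice | cooking | nurse | dog | black
  5   | coffee | reading | plumber | parrot | brown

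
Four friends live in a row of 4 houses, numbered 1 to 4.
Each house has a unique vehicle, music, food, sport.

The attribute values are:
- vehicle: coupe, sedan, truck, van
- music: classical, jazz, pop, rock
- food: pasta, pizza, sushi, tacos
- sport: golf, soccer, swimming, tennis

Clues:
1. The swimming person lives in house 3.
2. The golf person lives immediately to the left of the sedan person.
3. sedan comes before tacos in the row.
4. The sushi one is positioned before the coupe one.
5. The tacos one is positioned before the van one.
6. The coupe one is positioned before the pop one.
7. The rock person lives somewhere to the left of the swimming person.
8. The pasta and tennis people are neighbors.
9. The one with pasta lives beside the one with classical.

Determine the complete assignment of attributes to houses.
Solution:

House | Vehicle | Music | Food | Sport
--------------------------------------
  1   | truck | rock | pasta | golf
  2   | sedan | classical | sushi | tennis
  3   | coupe | jazz | tacos | swimming
  4   | van | pop | pizza | soccer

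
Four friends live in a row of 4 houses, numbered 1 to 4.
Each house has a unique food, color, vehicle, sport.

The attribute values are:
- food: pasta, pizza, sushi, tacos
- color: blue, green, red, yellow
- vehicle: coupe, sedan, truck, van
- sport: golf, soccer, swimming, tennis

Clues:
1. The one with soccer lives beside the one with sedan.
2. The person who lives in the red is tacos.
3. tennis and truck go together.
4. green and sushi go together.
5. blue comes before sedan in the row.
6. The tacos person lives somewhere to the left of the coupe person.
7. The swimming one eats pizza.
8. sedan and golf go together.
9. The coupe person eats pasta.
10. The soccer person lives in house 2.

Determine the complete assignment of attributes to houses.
Solution:

House | Food | Color | Vehicle | Sport
--------------------------------------
  1   | tacos | red | truck | tennis
  2   | pasta | blue | coupe | soccer
  3   | sushi | green | sedan | golf
  4   | pizza | yellow | van | swimming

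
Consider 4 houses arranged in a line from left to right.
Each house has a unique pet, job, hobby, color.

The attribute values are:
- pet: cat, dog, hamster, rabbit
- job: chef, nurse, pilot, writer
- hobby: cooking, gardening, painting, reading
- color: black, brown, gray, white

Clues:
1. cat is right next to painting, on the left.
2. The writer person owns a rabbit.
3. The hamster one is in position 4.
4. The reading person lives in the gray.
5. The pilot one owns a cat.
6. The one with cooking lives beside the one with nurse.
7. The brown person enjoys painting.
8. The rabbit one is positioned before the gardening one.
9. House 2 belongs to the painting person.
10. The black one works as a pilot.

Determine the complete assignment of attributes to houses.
Solution:

House | Pet | Job | Hobby | Color
---------------------------------
  1   | cat | pilot | cooking | black
  2   | dog | nurse | painting | brown
  3   | rabbit | writer | reading | gray
  4   | hamster | chef | gardening | white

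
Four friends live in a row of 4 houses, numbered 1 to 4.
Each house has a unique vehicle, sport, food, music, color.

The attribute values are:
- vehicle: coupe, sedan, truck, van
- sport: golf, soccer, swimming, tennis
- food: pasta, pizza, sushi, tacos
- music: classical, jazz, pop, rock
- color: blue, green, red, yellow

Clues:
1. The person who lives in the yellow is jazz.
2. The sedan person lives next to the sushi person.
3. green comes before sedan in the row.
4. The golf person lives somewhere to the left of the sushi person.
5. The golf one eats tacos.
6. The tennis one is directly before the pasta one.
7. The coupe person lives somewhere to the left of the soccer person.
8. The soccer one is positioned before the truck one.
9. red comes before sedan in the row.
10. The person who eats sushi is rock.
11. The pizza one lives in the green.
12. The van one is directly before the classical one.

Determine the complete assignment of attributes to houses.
Solution:

House | Vehicle | Sport | Food | Music | Color
----------------------------------------------
  1   | van | golf | tacos | pop | red
  2   | coupe | tennis | pizza | classical | green
  3   | sedan | soccer | pasta | jazz | yellow
  4   | truck | swimming | sushi | rock | blue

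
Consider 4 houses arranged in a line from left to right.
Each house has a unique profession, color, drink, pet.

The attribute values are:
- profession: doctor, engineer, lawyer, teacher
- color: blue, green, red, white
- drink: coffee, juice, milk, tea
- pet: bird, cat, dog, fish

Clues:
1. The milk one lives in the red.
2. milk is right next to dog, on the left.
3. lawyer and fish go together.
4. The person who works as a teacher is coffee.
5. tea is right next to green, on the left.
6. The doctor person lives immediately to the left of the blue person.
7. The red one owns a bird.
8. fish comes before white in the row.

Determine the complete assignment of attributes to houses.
Solution:

House | Profession | Color | Drink | Pet
----------------------------------------
  1   | doctor | red | milk | bird
  2   | engineer | blue | tea | dog
  3   | lawyer | green | juice | fish
  4   | teacher | white | coffee | cat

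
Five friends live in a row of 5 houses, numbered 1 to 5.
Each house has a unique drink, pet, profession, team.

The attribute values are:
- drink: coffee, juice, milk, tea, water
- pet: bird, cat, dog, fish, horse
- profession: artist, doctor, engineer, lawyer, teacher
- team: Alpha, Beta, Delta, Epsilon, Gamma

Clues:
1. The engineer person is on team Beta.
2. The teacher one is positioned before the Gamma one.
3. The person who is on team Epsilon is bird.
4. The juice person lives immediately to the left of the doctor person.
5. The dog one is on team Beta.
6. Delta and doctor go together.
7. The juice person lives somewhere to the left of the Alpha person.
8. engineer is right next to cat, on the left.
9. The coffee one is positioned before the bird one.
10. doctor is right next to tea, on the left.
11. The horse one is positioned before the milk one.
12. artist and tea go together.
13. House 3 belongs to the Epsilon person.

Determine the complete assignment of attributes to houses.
Solution:

House | Drink | Pet | Profession | Team
---------------------------------------
  1   | juice | dog | engineer | Beta
  2   | coffee | cat | doctor | Delta
  3   | tea | bird | artist | Epsilon
  4   | water | horse | teacher | Alpha
  5   | milk | fish | lawyer | Gamma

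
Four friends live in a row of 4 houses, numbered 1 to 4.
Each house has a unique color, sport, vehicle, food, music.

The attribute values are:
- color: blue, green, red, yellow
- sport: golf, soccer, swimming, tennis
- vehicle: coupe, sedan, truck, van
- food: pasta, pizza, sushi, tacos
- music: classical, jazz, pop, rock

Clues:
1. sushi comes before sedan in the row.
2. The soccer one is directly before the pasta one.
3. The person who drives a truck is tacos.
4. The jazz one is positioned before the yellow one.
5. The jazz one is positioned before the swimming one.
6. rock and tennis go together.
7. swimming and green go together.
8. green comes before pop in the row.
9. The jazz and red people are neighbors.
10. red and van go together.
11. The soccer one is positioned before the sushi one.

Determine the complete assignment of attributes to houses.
Solution:

House | Color | Sport | Vehicle | Food | Music
----------------------------------------------
  1   | blue | soccer | truck | tacos | jazz
  2   | red | tennis | van | pasta | rock
  3   | green | swimming | coupe | sushi | classical
  4   | yellow | golf | sedan | pizza | pop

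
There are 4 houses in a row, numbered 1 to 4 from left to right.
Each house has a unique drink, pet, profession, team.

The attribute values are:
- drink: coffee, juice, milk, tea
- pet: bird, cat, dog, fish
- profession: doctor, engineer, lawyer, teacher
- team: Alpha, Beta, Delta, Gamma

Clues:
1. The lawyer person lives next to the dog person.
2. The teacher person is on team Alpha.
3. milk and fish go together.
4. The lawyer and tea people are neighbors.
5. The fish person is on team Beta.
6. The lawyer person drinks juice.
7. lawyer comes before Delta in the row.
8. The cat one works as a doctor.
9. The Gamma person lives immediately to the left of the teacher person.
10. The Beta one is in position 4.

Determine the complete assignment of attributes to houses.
Solution:

House | Drink | Pet | Profession | Team
---------------------------------------
  1   | juice | bird | lawyer | Gamma
  2   | tea | dog | teacher | Alpha
  3   | coffee | cat | doctor | Delta
  4   | milk | fish | engineer | Beta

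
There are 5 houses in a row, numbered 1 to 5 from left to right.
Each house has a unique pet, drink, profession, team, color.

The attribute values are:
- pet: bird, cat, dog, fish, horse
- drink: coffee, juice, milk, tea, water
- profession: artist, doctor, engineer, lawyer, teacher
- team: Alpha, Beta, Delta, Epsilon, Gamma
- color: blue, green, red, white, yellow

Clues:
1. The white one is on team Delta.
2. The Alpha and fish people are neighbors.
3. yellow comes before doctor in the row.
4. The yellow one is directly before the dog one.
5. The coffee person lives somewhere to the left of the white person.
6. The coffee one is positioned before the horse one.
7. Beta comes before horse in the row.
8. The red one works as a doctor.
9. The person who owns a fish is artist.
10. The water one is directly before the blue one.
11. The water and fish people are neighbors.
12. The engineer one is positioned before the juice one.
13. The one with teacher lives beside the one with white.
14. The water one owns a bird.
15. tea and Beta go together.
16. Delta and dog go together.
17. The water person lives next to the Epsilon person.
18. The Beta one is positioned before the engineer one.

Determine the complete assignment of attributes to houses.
Solution:

House | Pet | Drink | Profession | Team | Color
-----------------------------------------------
  1   | bird | water | lawyer | Alpha | green
  2   | fish | coffee | artist | Epsilon | blue
  3   | cat | tea | teacher | Beta | yellow
  4   | dog | milk | engineer | Delta | white
  5   | horse | juice | doctor | Gamma | red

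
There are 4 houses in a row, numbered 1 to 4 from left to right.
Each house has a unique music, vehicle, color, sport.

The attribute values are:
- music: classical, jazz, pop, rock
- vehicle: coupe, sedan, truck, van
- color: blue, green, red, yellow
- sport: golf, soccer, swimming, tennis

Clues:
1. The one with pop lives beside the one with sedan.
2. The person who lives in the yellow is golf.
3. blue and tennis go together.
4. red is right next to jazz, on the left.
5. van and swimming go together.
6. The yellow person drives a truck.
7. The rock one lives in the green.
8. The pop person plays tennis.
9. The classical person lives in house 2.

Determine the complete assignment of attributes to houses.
Solution:

House | Music | Vehicle | Color | Sport
---------------------------------------
  1   | pop | coupe | blue | tennis
  2   | classical | sedan | red | soccer
  3   | jazz | truck | yellow | golf
  4   | rock | van | green | swimming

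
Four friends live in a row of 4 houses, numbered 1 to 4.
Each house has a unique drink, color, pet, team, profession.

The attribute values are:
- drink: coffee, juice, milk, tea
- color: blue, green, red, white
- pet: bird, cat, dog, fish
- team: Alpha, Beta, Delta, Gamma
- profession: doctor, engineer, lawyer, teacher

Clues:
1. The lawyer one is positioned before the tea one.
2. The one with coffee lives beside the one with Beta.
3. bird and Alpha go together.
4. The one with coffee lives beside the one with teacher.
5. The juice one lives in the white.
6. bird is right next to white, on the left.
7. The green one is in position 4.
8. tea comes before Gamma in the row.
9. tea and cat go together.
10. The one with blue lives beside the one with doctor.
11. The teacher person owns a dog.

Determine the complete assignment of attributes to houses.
Solution:

House | Drink | Color | Pet | Team | Profession
-----------------------------------------------
  1   | coffee | red | bird | Alpha | lawyer
  2   | juice | white | dog | Beta | teacher
  3   | tea | blue | cat | Delta | engineer
  4   | milk | green | fish | Gamma | doctor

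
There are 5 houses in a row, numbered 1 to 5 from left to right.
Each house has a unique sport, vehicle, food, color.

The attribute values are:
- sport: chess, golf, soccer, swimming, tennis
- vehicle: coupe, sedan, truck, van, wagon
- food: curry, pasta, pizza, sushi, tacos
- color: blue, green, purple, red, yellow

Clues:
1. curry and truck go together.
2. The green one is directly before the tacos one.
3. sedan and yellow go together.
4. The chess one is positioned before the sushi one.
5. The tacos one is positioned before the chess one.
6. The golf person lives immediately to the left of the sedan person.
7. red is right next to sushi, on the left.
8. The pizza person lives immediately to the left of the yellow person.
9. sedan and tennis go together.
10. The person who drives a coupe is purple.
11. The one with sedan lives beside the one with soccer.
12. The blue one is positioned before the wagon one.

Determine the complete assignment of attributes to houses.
Solution:

House | Sport | Vehicle | Food | Color
--------------------------------------
  1   | golf | van | pizza | green
  2   | tennis | sedan | tacos | yellow
  3   | soccer | truck | curry | blue
  4   | chess | wagon | pasta | red
  5   | swimming | coupe | sushi | purple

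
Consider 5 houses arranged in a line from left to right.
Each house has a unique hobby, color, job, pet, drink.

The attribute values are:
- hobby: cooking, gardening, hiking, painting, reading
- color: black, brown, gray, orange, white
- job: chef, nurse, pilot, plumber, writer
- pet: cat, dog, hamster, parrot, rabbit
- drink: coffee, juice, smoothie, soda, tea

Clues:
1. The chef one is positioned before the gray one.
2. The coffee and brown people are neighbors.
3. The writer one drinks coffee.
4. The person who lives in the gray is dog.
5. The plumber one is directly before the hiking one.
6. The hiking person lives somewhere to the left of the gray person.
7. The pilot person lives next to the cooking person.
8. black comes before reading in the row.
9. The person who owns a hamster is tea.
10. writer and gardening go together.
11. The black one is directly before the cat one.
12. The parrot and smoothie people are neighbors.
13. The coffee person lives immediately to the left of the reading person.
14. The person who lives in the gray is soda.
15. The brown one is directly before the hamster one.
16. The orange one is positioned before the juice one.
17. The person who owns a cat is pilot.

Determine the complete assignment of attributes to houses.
Solution:

House | Hobby | Color | Job | Pet | Drink
-----------------------------------------
  1   | gardening | black | writer | parrot | coffee
  2   | reading | brown | pilot | cat | smoothie
  3   | cooking | orange | plumber | hamster | tea
  4   | hiking | white | chef | rabbit | juice
  5   | painting | gray | nurse | dog | soda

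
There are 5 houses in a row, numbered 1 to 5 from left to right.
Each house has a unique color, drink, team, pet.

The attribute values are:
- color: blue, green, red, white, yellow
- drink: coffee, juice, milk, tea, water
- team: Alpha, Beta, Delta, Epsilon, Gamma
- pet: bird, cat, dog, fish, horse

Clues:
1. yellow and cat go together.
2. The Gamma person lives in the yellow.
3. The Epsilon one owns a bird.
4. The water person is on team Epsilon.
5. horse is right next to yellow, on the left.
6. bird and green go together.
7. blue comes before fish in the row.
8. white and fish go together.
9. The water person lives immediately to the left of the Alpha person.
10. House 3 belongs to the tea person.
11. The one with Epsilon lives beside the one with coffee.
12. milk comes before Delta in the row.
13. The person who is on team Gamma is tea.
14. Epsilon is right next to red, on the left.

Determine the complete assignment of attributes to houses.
Solution:

House | Color | Drink | Team | Pet
----------------------------------
  1   | green | water | Epsilon | bird
  2   | red | coffee | Alpha | horse
  3   | yellow | tea | Gamma | cat
  4   | blue | milk | Beta | dog
  5   | white | juice | Delta | fish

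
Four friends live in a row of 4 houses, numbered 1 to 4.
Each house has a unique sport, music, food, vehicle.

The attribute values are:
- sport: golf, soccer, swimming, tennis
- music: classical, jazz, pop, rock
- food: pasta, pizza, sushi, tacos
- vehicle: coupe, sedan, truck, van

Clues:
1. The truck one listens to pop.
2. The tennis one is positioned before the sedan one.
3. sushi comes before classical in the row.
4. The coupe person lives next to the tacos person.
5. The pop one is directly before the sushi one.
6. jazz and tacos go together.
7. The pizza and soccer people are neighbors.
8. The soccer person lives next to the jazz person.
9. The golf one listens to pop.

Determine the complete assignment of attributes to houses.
Solution:

House | Sport | Music | Food | Vehicle
--------------------------------------
  1   | golf | pop | pizza | truck
  2   | soccer | rock | sushi | coupe
  3   | tennis | jazz | tacos | van
  4   | swimming | classical | pasta | sedan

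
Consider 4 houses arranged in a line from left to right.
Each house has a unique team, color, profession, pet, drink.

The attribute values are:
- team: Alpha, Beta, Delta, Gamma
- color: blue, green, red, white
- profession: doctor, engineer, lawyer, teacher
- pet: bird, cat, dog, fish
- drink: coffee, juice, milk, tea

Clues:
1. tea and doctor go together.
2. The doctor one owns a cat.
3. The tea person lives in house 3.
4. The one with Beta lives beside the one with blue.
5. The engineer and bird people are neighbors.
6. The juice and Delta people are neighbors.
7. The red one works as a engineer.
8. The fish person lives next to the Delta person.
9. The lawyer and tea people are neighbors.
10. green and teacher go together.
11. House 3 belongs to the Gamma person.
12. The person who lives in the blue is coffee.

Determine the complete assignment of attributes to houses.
Solution:

House | Team | Color | Profession | Pet | Drink
-----------------------------------------------
  1   | Beta | red | engineer | fish | juice
  2   | Delta | blue | lawyer | bird | coffee
  3   | Gamma | white | doctor | cat | tea
  4   | Alpha | green | teacher | dog | milk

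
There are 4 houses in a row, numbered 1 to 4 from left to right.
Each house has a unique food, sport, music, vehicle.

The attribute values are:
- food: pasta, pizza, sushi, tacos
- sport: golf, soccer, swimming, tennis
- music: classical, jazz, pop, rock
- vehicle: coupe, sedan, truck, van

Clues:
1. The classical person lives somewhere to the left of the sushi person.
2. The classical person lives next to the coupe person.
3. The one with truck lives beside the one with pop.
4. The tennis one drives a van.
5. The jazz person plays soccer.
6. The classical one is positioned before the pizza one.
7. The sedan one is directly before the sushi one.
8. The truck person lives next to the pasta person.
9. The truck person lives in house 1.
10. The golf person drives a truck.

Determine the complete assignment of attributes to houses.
Solution:

House | Food | Sport | Music | Vehicle
--------------------------------------
  1   | tacos | golf | classical | truck
  2   | pasta | swimming | pop | coupe
  3   | pizza | soccer | jazz | sedan
  4   | sushi | tennis | rock | van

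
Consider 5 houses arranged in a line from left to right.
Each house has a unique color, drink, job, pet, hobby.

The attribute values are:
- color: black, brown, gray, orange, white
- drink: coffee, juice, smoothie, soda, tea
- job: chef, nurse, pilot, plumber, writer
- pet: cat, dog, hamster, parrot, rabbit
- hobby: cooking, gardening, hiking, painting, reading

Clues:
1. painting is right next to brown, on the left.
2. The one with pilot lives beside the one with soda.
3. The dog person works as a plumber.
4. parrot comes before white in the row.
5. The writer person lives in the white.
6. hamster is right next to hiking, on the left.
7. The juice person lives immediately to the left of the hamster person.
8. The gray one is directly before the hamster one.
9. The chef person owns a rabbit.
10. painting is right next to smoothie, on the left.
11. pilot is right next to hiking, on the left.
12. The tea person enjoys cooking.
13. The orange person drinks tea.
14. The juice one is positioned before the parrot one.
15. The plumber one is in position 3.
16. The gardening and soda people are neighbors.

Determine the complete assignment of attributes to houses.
Solution:

House | Color | Drink | Job | Pet | Hobby
-----------------------------------------
  1   | gray | juice | chef | rabbit | painting
  2   | brown | smoothie | pilot | hamster | gardening
  3   | black | soda | plumber | dog | hiking
  4   | orange | tea | nurse | parrot | cooking
  5   | white | coffee | writer | cat | reading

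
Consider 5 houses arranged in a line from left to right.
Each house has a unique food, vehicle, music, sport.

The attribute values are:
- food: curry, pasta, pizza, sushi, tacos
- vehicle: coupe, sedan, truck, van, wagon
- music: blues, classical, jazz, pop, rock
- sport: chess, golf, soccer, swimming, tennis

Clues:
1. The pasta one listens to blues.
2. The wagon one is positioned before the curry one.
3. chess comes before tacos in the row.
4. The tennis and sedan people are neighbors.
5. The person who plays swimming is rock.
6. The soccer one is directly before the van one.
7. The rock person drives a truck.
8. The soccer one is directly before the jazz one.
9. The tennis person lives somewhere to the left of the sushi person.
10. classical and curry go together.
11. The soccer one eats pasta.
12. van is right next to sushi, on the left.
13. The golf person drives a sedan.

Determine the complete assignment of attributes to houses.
Solution:

House | Food | Vehicle | Music | Sport
--------------------------------------
  1   | pasta | wagon | blues | soccer
  2   | pizza | van | jazz | tennis
  3   | sushi | sedan | pop | golf
  4   | curry | coupe | classical | chess
  5   | tacos | truck | rock | swimming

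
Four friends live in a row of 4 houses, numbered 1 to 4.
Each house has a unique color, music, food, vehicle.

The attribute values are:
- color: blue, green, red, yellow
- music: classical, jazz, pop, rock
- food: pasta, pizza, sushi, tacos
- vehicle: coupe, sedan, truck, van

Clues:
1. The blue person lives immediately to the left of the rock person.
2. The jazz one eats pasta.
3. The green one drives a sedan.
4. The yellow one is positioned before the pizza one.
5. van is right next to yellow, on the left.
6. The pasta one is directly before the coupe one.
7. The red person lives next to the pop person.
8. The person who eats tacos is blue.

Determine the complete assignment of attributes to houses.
Solution:

House | Color | Music | Food | Vehicle
--------------------------------------
  1   | red | jazz | pasta | van
  2   | yellow | pop | sushi | coupe
  3   | blue | classical | tacos | truck
  4   | green | rock | pizza | sedan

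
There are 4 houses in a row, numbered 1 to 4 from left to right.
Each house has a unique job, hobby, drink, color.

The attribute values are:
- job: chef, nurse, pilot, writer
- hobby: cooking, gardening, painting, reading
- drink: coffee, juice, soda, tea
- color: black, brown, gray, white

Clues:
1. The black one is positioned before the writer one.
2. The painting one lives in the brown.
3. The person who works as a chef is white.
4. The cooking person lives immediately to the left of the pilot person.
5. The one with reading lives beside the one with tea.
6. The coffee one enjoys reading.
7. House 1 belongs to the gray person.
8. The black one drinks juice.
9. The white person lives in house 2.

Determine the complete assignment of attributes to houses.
Solution:

House | Job | Hobby | Drink | Color
-----------------------------------
  1   | nurse | reading | coffee | gray
  2   | chef | cooking | tea | white
  3   | pilot | gardening | juice | black
  4   | writer | painting | soda | brown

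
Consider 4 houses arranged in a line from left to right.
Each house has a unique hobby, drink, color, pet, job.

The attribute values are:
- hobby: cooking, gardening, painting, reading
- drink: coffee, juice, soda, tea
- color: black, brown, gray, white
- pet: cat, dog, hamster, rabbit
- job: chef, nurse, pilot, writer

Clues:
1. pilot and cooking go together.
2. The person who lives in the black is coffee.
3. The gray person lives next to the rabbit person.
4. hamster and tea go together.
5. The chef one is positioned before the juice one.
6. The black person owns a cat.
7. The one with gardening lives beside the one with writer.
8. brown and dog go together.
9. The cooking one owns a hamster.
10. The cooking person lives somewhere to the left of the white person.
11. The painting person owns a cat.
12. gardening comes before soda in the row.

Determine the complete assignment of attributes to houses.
Solution:

House | Hobby | Drink | Color | Pet | Job
-----------------------------------------
  1   | painting | coffee | black | cat | chef
  2   | cooking | tea | gray | hamster | pilot
  3   | gardening | juice | white | rabbit | nurse
  4   | reading | soda | brown | dog | writer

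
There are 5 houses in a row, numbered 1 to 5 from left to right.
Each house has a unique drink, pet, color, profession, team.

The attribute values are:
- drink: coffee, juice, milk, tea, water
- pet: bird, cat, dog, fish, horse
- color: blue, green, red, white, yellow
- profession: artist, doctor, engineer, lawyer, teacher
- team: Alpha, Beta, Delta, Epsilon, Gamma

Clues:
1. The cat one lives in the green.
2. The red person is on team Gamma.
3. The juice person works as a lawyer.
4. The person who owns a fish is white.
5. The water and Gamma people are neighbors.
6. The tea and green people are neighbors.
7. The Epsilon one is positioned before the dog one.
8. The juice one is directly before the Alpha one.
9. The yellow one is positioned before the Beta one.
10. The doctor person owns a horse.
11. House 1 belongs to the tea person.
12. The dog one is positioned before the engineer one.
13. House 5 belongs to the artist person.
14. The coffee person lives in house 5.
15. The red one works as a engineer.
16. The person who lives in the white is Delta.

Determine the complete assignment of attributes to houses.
Solution:

House | Drink | Pet | Color | Profession | Team
-----------------------------------------------
  1   | tea | horse | yellow | doctor | Epsilon
  2   | juice | cat | green | lawyer | Beta
  3   | water | dog | blue | teacher | Alpha
  4   | milk | bird | red | engineer | Gamma
  5   | coffee | fish | white | artist | Delta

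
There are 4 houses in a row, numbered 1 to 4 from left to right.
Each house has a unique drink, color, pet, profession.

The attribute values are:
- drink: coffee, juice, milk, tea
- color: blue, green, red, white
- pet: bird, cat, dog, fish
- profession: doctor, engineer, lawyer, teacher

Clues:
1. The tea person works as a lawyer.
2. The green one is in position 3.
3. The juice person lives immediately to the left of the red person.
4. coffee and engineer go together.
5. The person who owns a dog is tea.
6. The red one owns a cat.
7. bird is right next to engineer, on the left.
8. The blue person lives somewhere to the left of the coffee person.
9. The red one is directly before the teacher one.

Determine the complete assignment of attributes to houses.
Solution:

House | Drink | Color | Pet | Profession
----------------------------------------
  1   | juice | blue | bird | doctor
  2   | coffee | red | cat | engineer
  3   | milk | green | fish | teacher
  4   | tea | white | dog | lawyer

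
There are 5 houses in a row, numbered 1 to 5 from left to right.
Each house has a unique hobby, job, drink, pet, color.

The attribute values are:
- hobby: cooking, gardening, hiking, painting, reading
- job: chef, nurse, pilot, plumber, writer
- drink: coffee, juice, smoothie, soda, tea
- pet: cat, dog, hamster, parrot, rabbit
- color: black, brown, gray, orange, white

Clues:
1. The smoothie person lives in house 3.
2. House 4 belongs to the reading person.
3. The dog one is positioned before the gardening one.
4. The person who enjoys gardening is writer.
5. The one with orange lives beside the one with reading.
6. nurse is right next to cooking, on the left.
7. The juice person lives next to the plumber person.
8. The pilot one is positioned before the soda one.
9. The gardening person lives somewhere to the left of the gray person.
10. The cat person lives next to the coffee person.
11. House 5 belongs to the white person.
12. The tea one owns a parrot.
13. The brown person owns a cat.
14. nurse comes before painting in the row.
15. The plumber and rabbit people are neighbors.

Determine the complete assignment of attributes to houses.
Solution:

House | Hobby | Job | Drink | Pet | Color
-----------------------------------------
  1   | hiking | nurse | juice | cat | brown
  2   | cooking | plumber | coffee | dog | black
  3   | gardening | writer | smoothie | rabbit | orange
  4   | reading | pilot | tea | parrot | gray
  5   | painting | chef | soda | hamster | white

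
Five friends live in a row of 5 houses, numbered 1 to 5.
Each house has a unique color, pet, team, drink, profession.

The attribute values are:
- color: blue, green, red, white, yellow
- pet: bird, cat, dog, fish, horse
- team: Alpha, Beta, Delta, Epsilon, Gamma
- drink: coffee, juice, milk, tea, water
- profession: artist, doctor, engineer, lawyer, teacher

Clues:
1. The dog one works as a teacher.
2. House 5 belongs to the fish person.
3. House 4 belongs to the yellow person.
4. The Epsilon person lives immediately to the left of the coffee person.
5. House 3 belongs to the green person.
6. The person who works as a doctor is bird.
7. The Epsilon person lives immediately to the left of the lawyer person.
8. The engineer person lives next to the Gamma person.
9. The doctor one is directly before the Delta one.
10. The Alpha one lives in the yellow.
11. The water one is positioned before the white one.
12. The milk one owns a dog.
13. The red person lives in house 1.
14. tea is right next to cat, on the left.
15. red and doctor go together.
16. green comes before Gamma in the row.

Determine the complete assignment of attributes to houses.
Solution:

House | Color | Pet | Team | Drink | Profession
-----------------------------------------------
  1   | red | bird | Epsilon | tea | doctor
  2   | blue | cat | Delta | coffee | lawyer
  3   | green | dog | Beta | milk | teacher
  4   | yellow | horse | Alpha | water | engineer
  5   | white | fish | Gamma | juice | artist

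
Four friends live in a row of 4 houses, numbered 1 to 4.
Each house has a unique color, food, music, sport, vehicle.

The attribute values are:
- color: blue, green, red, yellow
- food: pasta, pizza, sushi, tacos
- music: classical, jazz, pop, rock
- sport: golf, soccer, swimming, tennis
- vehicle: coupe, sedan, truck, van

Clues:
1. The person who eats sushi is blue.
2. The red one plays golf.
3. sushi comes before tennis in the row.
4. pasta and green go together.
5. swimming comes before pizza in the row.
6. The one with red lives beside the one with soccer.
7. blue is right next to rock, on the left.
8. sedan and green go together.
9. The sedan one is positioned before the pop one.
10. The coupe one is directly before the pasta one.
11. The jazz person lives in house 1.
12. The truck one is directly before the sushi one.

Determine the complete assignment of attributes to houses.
Solution:

House | Color | Food | Music | Sport | Vehicle
----------------------------------------------
  1   | red | tacos | jazz | golf | truck
  2   | blue | sushi | classical | soccer | coupe
  3   | green | pasta | rock | swimming | sedan
  4   | yellow | pizza | pop | tennis | van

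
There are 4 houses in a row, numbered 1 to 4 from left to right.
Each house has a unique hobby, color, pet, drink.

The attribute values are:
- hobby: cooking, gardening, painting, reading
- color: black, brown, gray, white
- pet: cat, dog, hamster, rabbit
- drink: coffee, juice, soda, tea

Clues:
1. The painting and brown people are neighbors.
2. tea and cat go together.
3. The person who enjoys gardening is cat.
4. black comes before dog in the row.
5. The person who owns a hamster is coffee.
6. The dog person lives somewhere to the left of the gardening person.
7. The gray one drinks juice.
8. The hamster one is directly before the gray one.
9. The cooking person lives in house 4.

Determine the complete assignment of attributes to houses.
Solution:

House | Hobby | Color | Pet | Drink
-----------------------------------
  1   | reading | black | hamster | coffee
  2   | painting | gray | dog | juice
  3   | gardening | brown | cat | tea
  4   | cooking | white | rabbit | soda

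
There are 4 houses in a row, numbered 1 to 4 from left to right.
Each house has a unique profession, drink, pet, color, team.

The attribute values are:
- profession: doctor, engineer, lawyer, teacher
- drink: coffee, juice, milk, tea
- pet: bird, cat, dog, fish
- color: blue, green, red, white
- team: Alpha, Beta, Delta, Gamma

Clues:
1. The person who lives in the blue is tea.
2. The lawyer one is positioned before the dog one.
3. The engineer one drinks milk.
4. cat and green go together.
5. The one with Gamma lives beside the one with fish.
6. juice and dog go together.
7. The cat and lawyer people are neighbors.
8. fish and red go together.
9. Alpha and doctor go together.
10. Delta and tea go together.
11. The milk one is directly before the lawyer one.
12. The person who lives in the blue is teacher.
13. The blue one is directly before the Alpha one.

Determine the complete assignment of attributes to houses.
Solution:

House | Profession | Drink | Pet | Color | Team
-----------------------------------------------
  1   | engineer | milk | cat | green | Gamma
  2   | lawyer | coffee | fish | red | Beta
  3   | teacher | tea | bird | blue | Delta
  4   | doctor | juice | dog | white | Alpha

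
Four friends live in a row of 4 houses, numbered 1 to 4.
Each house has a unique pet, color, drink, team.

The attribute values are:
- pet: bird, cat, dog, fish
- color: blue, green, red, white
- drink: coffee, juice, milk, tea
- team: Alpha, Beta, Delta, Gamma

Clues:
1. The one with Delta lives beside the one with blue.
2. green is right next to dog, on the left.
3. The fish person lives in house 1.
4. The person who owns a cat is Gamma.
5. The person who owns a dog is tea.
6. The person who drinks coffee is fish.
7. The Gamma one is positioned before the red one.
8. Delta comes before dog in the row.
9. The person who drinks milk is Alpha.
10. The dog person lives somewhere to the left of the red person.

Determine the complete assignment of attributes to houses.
Solution:

House | Pet | Color | Drink | Team
----------------------------------
  1   | fish | green | coffee | Delta
  2   | dog | blue | tea | Beta
  3   | cat | white | juice | Gamma
  4   | bird | red | milk | Alpha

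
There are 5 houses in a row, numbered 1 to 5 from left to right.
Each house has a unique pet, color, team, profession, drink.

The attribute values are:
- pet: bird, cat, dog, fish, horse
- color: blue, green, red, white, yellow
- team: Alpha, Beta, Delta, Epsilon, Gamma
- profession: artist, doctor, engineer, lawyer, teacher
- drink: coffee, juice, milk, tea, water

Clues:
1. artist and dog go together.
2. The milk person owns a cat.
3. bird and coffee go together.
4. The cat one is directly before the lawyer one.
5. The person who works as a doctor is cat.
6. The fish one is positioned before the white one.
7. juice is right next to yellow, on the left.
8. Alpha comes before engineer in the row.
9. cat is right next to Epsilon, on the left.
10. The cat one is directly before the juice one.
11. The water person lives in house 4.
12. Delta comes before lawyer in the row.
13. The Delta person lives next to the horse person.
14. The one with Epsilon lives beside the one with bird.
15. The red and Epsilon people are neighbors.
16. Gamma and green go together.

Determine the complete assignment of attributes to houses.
Solution:

House | Pet | Color | Team | Profession | Drink
-----------------------------------------------
  1   | cat | red | Delta | doctor | milk
  2   | horse | blue | Epsilon | lawyer | juice
  3   | bird | yellow | Alpha | teacher | coffee
  4   | fish | green | Gamma | engineer | water
  5   | dog | white | Beta | artist | tea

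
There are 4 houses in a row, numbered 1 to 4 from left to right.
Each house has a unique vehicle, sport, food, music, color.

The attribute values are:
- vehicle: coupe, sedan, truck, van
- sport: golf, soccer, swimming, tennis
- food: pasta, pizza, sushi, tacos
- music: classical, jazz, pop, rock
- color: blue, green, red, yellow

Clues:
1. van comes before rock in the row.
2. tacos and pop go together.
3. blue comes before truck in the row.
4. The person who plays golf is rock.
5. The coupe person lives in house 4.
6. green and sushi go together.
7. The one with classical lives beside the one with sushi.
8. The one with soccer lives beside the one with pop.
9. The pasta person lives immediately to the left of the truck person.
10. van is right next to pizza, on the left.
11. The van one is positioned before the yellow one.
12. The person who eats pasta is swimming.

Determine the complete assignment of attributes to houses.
Solution:

House | Vehicle | Sport | Food | Music | Color
----------------------------------------------
  1   | sedan | swimming | pasta | classical | blue
  2   | truck | soccer | sushi | jazz | green
  3   | van | tennis | tacos | pop | red
  4   | coupe | golf | pizza | rock | yellow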